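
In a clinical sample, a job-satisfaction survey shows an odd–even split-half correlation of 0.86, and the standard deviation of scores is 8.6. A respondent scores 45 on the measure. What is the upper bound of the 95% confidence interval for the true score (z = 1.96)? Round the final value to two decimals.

r_full = 2·0.86 / (1 + 0.86) ≃ 0.925
SEM = 8.600·√(1 − 0.925) ≃ 2.359
Half-width = 1.96·2.359 ≃ 4.624
Upper bound: 45 + 4.624 = 49.624

49.62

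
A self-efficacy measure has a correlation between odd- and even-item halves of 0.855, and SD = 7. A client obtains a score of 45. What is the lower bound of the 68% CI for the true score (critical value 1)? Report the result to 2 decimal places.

43.04

Full-length reliability (Spearman-Brown) = 2(0.855)/(1+0.855) ≃ 0.922
SEM = 7.000 × √(1 − 0.922) = 7.000 × √0.078 ≃ 7.000 × 0.280 ≃ 1.957
1 × SEM ≃ 1.957
Lower bound: 45 − 1.957 = 43.043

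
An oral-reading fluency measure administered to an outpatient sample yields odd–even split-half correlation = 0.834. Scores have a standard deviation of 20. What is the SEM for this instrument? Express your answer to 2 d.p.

6.02

Spearman-Brown: r = 2(0.834) / (1 + 0.834) = 1.668 / 1.834 ≈ 0.909
The standard error of measurement is 20.000*√(1 − 0.909) ≈ 20.000*0.301 ≈ 6.017.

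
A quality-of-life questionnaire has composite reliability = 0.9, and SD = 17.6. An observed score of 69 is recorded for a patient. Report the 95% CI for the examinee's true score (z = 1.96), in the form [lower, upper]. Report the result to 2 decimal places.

SEM = 17.600*√(1 − 0.900) ≈ 5.566
Half-width = 1.96*5.566 ≈ 10.909
CI = 69 ± 10.909 → [58.091, 79.909]

[58.09, 79.91]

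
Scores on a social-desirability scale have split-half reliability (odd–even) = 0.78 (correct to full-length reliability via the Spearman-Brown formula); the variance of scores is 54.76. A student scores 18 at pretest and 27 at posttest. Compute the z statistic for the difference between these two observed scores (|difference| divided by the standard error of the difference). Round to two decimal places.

SD = √54.76 = 7.40000
Full-length reliability (Spearman-Brown) = 2(0.78)/(1+0.78) ≃ 0.87640
SEM = 7.40000 * √(1 − 0.87640) = 7.40000 * √0.12360 ≃ 7.40000 * 0.35156 ≃ 2.60156
SE_diff = SEM * √2 ≃ 2.60156 * 1.41421 ≃ 3.67915
z = 9 / 3.67915 ≃ 2.44621

2.45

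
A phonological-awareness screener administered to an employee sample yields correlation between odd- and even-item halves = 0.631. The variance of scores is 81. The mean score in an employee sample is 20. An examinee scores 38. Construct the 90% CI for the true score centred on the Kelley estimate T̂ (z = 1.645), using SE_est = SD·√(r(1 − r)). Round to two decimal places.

[27.73, 40.12]

SD = √81 = 9.00000
Full-length reliability (Spearman-Brown) = 2(0.631)/(1+0.631) ≃ 0.77376
Estimated true score = 0.77376×38 + (1 − 0.77376)×20 ≃ 33.92765
SE_est = SD × √(r(1 − r)) = 9.00000 × √0.17506 ≃ 9.00000 × 0.41840 ≃ 3.76558
90% CI: 33.92765 ± 6.19437 ≃ (27.73328, 40.12202)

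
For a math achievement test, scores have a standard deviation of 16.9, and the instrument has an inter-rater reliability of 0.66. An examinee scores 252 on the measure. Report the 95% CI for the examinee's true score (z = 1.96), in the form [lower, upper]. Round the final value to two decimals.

[232.69, 271.31]

SEM = 16.9000 · √(1 − 0.6600) = 16.9000 · √0.3400 ≃ 16.9000 · 0.5831 ≃ 9.8543
Half-width = 1.96·9.8543 ≃ 19.3144
CI = 252 ± 19.3144 → [232.6856, 271.3144]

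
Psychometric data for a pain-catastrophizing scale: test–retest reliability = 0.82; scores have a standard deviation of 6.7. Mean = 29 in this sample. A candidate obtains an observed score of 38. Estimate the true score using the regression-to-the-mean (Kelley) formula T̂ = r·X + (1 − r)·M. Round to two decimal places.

Estimated true score = 0.82000·38 + (1 − 0.82000)·29 ≈ 36.38000

36.38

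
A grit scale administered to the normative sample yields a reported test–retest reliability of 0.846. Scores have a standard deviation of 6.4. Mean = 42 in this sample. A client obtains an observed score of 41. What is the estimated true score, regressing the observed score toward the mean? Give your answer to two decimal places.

41.15

T̂ = 0.84600(41) + 0.15400(42) ≈ 41.15400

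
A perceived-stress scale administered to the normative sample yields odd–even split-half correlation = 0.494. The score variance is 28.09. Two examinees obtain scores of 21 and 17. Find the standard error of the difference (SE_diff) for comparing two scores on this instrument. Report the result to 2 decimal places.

4.36

σ = 28.09^(1/2) = 5.3000
Full-length reliability (Spearman-Brown) = 2(0.494)/(1+0.494) ≃ 0.6613
SEM = 5.3000 × √(1 − 0.6613) = 5.3000 × √0.3387 ≃ 5.3000 × 0.5820 ≃ 3.0844
SE_diff = √2 × SEM ≃ 4.3621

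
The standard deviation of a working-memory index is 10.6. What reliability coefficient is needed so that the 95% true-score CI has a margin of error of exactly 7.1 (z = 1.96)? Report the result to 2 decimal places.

SEM needed = half-width / z = 7.1/1.96 ≃ 3.622
r = 1 − (3.622/10.6)² ≃ 1 − 0.117 ≃ 0.883

0.88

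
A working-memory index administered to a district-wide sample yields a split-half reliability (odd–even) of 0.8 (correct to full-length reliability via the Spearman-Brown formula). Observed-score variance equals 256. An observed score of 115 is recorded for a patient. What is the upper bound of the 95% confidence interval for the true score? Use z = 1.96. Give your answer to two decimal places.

125.45

σ = 256^(1/2) = 16.000
r_full = 2·0.8 / (1 + 0.8) ≃ 0.889
The standard error of measurement is 16.000·√(1 − 0.889) ≃ 16.000·0.333 ≃ 5.333.
1.96 · SEM ≃ 10.453
Upper limit = 115 + 10.453 ≃ 125.453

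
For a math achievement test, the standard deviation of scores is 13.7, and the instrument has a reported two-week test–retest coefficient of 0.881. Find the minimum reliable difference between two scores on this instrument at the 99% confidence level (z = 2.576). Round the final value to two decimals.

SEM = 13.7000 × √(1 − 0.8810) = 13.7000 × √0.1190 ≈ 13.7000 × 0.3450 ≈ 4.7260
SE_diff = √2 × SEM ≈ 6.6836
Smallest detectable difference = 2.576×6.6836 ≈ 17.2169

17.22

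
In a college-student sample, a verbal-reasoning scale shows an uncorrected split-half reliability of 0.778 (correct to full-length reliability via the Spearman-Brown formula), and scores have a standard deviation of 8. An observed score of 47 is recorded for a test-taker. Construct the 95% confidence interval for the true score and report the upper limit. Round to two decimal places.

52.54

Spearman-Brown: r = 2(0.778) / (1 + 0.778) = 1.556 / 1.778 ≈ 0.875
SEM = 8.000·√(1 − 0.875) ≈ 2.827
Half-width = 1.96·2.827 ≈ 5.541
Upper limit = 47 + 5.541 ≈ 52.541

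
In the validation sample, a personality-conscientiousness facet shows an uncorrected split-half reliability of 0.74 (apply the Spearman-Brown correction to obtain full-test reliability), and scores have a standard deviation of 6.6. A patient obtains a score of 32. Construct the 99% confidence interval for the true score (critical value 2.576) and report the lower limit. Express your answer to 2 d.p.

Spearman-Brown: r = 2(0.74) / (1 + 0.74) = 1.4800 / 1.7400 ≈ 0.8506
The standard error of measurement is 6.6000·√(1 − 0.8506) ≈ 6.6000·0.3866 ≈ 2.5513.
2.576 · SEM ≈ 6.5721
Lower bound: 32 − 6.5721 = 25.4279

25.43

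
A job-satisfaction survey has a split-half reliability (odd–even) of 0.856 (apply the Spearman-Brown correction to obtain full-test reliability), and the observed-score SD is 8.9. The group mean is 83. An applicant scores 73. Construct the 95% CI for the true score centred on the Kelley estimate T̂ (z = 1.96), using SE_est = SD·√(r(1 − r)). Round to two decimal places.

[69.11, 78.44]

Spearman-Brown: r = 2(0.856) / (1 + 0.856) = 1.71200 / 1.85600 ≃ 0.92241
T̂ = r·X + (1 − r)·M = 0.92241×73 + 0.07759×83 ≃ 67.33621 + 6.43966 ≃ 73.77586
SE_est = 8.90000·√[r(1 − r)] ≃ 2.38092
95% CI: 73.77586 ± 4.66661 ≃ (69.10926, 78.44247)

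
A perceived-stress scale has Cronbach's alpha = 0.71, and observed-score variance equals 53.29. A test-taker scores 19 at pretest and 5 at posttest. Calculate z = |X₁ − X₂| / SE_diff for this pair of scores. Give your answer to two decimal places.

SD = √53.29 ≈ 7.300
SEM = 7.300 · √(1 − 0.710) = 7.300 · √0.290 ≈ 7.300 · 0.539 ≈ 3.931
Standard error of the difference = 3.931·√2 ≈ 5.560
z = 14 / 5.560 ≈ 2.518

2.52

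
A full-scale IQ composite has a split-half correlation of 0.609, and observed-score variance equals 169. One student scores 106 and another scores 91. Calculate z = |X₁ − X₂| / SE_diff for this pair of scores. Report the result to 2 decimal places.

SD = √169 ≃ 13.0000
Full-length reliability (Spearman-Brown) = 2(0.609)/(1+0.609) ≃ 0.7570
The standard error of measurement is 13.0000·√(1 − 0.7570) ≃ 13.0000·0.4930 ≃ 6.4085.
Standard error of the difference = 6.4085·√2 ≃ 9.0629
z = |106 − 91| / 9.0629 = 15 / 9.0629 ≃ 1.6551

1.66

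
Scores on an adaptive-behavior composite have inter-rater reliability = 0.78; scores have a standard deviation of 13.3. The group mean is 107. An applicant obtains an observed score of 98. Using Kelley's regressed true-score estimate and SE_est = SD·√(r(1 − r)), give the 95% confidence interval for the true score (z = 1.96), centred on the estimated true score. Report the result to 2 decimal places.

Estimated true score = 0.7800*98 + (1 − 0.7800)*107 ≃ 99.9800
SE_est = SD * √(r(1 − r)) = 13.3000 * √0.1716 ≃ 13.3000 * 0.4142 ≃ 5.5095
CI = 99.9800 ± 1.96 * 5.5095 → [89.1814, 110.7786]

[89.18, 110.78]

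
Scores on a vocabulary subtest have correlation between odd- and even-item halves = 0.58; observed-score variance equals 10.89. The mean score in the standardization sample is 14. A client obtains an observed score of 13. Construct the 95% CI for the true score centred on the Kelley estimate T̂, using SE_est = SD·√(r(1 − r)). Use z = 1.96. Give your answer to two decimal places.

[10.41, 16.12]

SD = √10.89 ≃ 3.30000
Spearman-Brown: r = 2(0.58) / (1 + 0.58) = 1.16000 / 1.58000 ≃ 0.73418
T̂ = 0.73418(13) + 0.26582(14) ≃ 13.26582
SE_est = SD × √(r(1 − r)) = 3.30000 × √0.19516 ≃ 3.30000 × 0.44177 ≃ 1.45784
CI = 13.26582 ± 1.96 × 1.45784 → [10.40845, 16.12319]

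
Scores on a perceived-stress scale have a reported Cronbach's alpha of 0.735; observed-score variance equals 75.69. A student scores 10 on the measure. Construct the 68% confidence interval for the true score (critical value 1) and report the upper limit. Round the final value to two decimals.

14.48

SD = √75.69 ≈ 8.70000
SEM = 8.70000*√(1 − 0.73500) ≈ 4.47860
Margin = 1 * 4.47860 ≈ 4.47860
Upper limit = 10 + 4.47860 ≈ 14.47860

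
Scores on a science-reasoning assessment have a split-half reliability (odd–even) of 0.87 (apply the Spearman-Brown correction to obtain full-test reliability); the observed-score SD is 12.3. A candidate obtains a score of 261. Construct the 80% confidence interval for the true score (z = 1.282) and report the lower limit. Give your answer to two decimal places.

Full-length reliability (Spearman-Brown) = 2(0.87)/(1+0.87) ≃ 0.9305
SEM = 12.3000 × √(1 − 0.9305) = 12.3000 × √0.0695 ≃ 12.3000 × 0.2637 ≃ 3.2431
1.282 × SEM ≃ 4.1576
Lower bound: 261 − 4.1576 = 256.8424

256.84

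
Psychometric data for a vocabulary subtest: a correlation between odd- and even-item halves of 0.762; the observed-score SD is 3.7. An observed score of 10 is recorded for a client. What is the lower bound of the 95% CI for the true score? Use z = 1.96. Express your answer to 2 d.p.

7.33

Spearman-Brown: r = 2(0.762) / (1 + 0.762) = 1.5240 / 1.7620 ≈ 0.8649
SEM = 3.7000·√(1 − 0.8649) ≈ 1.3598
1.96 · SEM ≈ 2.6653
Lower bound: 10 − 2.6653 = 7.3347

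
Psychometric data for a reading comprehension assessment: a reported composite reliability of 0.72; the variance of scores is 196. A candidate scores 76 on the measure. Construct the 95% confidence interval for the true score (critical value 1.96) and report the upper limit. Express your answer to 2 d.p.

90.52

SD = √196 ≈ 14.000
SEM = 14.000 * √(1 − 0.720) = 14.000 * √0.280 ≈ 14.000 * 0.529 ≈ 7.408
Margin = 1.96 * 7.408 ≈ 14.520
Upper limit = 76 + 14.520 ≈ 90.520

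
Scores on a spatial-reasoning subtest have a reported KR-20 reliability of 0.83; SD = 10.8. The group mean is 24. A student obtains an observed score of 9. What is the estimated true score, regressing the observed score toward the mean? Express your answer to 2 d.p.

T̂ = r·X + (1 − r)·M = 0.830×9 + 0.170×24 = 7.470 + 4.080 ≈ 11.550

11.55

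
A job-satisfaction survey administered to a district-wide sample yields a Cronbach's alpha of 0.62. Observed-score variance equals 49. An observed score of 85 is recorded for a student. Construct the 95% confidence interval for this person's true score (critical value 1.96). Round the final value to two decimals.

[76.54, 93.46]

σ = 49^(1/2) = 7.00000
The standard error of measurement is 7.00000·√(1 − 0.62000) ≈ 7.00000·0.61644 ≈ 4.31509.
1.96 · SEM ≈ 8.45758
95% CI: 85 ± 8.45758 = [76.54242, 93.45758]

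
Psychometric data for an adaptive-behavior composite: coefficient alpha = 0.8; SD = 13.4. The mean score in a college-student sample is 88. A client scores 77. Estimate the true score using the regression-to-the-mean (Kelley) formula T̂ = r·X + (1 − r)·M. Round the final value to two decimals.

79.20

T̂ = r·X + (1 − r)·M = 0.80000*77 + 0.20000*88 = 61.60000 + 17.60000 ≈ 79.20000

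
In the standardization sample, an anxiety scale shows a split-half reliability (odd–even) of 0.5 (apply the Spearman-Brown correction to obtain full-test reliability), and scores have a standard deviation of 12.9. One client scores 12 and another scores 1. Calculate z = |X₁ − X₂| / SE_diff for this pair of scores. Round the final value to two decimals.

r_full = 2·0.5 / (1 + 0.5) ≃ 0.66667
SEM = 12.90000×√(1 − 0.66667) ≃ 7.44782
Standard error of the difference = 7.44782·√2 ≃ 10.53281
z = 11 / 10.53281 ≃ 1.04436

1.04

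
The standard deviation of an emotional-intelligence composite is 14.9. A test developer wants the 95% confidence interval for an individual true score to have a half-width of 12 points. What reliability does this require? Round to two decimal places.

0.83

SEM needed = half-width / z = 12/1.96 ≈ 6.122
r = 1 − (SEM / SD)² = 1 − (6.122 / 14.9)² ≈ 1 − 0.169 ≈ 0.831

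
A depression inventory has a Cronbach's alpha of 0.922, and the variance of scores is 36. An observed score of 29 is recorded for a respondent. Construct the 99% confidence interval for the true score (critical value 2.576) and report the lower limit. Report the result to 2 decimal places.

SD = √36 ≈ 6.0000
SEM = 6.0000 * √(1 − 0.9220) = 6.0000 * √0.0780 ≈ 6.0000 * 0.2793 ≈ 1.6757
Margin = 2.576 * 1.6757 ≈ 4.3166
Lower bound: 29 − 4.3166 = 24.6834

24.68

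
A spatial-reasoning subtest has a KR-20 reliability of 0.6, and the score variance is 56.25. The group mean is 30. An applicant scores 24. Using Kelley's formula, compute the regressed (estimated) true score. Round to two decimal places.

26.40

Estimated true score = 0.600·24 + (1 − 0.600)·30 ≈ 26.400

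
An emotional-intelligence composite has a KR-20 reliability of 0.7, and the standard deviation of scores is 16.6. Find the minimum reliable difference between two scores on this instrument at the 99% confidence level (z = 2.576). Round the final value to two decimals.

33.12

SEM = 16.6000 * √(1 − 0.7000) = 16.6000 * √0.3000 ≈ 16.6000 * 0.5477 ≈ 9.0922
SE_diff = √2 * SEM ≈ 12.8583
Minimum reliable difference = 2.576 * SE_diff ≈ 2.576 * 12.8583 ≈ 33.1230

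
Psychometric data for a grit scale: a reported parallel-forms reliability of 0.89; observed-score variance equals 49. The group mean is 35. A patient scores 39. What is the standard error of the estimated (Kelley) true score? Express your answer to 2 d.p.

2.19

σ = 49^(1/2) = 7.0000
SE_est = 7.0000·√(0.8900·0.1100) ≈ 2.1902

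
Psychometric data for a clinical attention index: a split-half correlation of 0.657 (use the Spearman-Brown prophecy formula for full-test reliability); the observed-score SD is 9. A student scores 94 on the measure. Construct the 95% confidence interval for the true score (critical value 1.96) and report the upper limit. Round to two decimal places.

102.03

Spearman-Brown: r = 2(0.657) / (1 + 0.657) = 1.314 / 1.657 ≈ 0.793
SEM = 9.000 × √(1 − 0.793) = 9.000 × √0.207 ≈ 9.000 × 0.455 ≈ 4.095
Margin = 1.96 × 4.095 ≈ 8.026
Upper limit = 94 + 8.026 ≈ 102.026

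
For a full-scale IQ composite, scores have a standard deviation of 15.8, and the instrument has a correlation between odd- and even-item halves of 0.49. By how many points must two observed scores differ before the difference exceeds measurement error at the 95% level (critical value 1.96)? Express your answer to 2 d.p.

r_full = 2·0.49 / (1 + 0.49) ≈ 0.6577
The standard error of measurement is 15.8000×√(1 − 0.6577) ≈ 15.8000×0.5850 ≈ 9.2438.
Standard error of the difference = 9.2438·√2 ≈ 13.0727
Minimum reliable difference = 1.96 × SE_diff ≈ 1.96 × 13.0727 ≈ 25.6224

25.62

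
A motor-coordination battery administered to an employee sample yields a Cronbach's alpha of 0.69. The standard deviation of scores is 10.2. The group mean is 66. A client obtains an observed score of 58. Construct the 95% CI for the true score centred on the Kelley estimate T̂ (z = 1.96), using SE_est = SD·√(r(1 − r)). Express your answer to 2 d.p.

T̂ = 0.6900(58) + 0.3100(66) ≈ 60.4800
SE_est = SD * √(r(1 − r)) = 10.2000 * √0.2139 ≈ 10.2000 * 0.4625 ≈ 4.7174
CI = 60.4800 ± 1.96 * 4.7174 → [51.2338, 69.7262]

[51.23, 69.73]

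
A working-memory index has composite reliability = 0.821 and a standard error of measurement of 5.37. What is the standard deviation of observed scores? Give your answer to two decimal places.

12.69

SD = 5.37 / √(1 − 0.821) ≈ 12.693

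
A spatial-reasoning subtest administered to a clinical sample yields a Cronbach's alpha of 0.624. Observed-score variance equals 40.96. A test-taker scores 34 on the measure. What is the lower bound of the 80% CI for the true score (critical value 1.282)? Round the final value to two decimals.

28.97

SD = √40.96 = 6.4000
The standard error of measurement is 6.4000×√(1 − 0.6240) ≈ 6.4000×0.6132 ≈ 3.9244.
Margin = 1.282 × 3.9244 ≈ 5.0311
Lower bound: 34 − 5.0311 = 28.9689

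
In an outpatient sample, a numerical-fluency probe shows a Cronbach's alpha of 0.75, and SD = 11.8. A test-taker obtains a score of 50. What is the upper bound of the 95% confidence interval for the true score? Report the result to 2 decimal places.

The standard error of measurement is 11.80000*√(1 − 0.75000) ≈ 11.80000*0.50000 ≈ 5.90000.
1.96 * SEM ≈ 11.56400
Upper bound: 50 + 11.56400 = 61.56400

61.56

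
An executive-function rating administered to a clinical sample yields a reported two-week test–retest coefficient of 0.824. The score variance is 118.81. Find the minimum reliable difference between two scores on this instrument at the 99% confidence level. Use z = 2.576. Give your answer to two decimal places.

SD = √118.81 = 10.9000
SEM = 10.9000 · √(1 − 0.8240) = 10.9000 · √0.1760 ≈ 10.9000 · 0.4195 ≈ 4.5728
SE_diff = SEM · √2 ≈ 4.5728 · 1.4142 ≈ 6.4669
Smallest detectable difference = 2.576·6.4669 ≈ 16.6588

16.66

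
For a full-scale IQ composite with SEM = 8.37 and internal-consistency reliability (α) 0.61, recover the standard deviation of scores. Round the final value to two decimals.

SD = SEM / √(1 − r) = 8.37 / √0.390 ≈ 8.37 / 0.624 ≈ 13.403

13.40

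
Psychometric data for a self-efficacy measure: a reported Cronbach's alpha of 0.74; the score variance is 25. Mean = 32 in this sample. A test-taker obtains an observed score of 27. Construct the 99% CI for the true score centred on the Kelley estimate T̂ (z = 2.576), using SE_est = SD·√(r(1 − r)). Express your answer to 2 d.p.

SD = √25 ≈ 5.00000
T̂ = r·X + (1 − r)·M = 0.74000*27 + 0.26000*32 = 19.98000 + 8.32000 ≈ 28.30000
SE_est = SD * √(r(1 − r)) = 5.00000 * √0.19240 ≈ 5.00000 * 0.43863 ≈ 2.19317
99% CI: 28.30000 ± 5.64961 ≈ (22.65039, 33.94961)

[22.65, 33.95]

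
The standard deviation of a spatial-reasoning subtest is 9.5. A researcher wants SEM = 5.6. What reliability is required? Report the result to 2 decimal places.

0.65

r = 1 − (5.600/9.5)² ≈ 1 − 0.347 ≈ 0.653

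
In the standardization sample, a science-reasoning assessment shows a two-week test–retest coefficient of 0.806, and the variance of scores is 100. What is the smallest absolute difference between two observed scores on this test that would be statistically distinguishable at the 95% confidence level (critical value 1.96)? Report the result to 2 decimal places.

12.21

SD = √100 ≈ 10.0000
SEM = 10.0000·√(1 − 0.8060) ≈ 4.4045
SE_diff = SEM · √2 ≈ 4.4045 · 1.4142 ≈ 6.2290
Smallest detectable difference = 1.96·6.2290 ≈ 12.2088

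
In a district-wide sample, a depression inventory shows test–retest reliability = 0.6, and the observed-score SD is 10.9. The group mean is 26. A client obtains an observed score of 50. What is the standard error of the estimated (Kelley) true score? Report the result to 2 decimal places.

5.34

SE_est = 10.900*√(0.600*0.400) ≈ 5.340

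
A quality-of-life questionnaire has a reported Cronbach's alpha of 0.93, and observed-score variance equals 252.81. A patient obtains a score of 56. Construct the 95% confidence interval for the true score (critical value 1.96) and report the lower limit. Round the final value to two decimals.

SD = √252.81 = 15.9000
SEM = 15.9000*√(1 − 0.9300) ≃ 4.2067
Half-width = 1.96*4.2067 ≃ 8.2452
Lower bound: 56 − 8.2452 = 47.7548

47.75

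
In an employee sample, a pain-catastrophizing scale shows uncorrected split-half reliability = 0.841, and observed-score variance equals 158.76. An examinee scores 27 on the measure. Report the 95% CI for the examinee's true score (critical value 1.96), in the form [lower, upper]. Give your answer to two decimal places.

[19.74, 34.26]

SD = √158.76 ≈ 12.600
r_full = 2·0.841 / (1 + 0.841) ≈ 0.914
SEM = 12.600×√(1 − 0.914) ≈ 3.703
Margin = 1.96 × 3.703 ≈ 7.258
95% CI: 27 ± 7.258 = [19.742, 34.258]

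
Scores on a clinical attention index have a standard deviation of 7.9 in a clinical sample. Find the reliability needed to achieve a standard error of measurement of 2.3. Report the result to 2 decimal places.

r = 1 − (SEM / SD)² = 1 − (2.300 / 7.9)² ≈ 1 − 0.085 ≈ 0.915

0.92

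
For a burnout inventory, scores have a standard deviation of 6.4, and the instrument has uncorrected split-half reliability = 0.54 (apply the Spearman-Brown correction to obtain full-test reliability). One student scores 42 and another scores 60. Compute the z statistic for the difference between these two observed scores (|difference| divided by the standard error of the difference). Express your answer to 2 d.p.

3.64

Spearman-Brown: r = 2(0.54) / (1 + 0.54) = 1.08000 / 1.54000 ≈ 0.70130
SEM = 6.40000*√(1 − 0.70130) ≈ 3.49783
SE_diff = SEM * √2 ≈ 3.49783 * 1.41421 ≈ 4.94668
z = 18 / 4.94668 ≈ 3.63881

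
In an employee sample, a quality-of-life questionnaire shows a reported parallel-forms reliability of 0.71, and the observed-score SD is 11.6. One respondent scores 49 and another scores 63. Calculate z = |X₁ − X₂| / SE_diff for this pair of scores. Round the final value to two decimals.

1.58

SEM = 11.6000*√(1 − 0.7100) ≈ 6.2468
Standard error of the difference = 6.2468·√2 ≈ 8.8343
z = |49 − 63| / 8.8343 = 14 / 8.8343 ≈ 1.5847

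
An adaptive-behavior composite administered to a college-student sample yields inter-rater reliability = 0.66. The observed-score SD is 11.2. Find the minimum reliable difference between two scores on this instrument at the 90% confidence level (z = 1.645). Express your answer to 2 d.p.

15.19

The standard error of measurement is 11.200·√(1 − 0.660) ≈ 11.200·0.583 ≈ 6.531.
Standard error of the difference = 6.531·√2 ≈ 9.236
Smallest detectable difference = 1.645·9.236 ≈ 15.193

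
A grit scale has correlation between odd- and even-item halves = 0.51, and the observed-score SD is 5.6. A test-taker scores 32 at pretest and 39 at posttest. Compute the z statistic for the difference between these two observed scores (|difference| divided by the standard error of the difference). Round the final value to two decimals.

r_full = 2·0.51 / (1 + 0.51) ≈ 0.6755
SEM = 5.6000·√(1 − 0.6755) ≈ 3.1901
SE_diff = SEM · √2 ≈ 3.1901 · 1.4142 ≈ 4.5114
z = 7 / 4.5114 ≈ 1.5516

1.55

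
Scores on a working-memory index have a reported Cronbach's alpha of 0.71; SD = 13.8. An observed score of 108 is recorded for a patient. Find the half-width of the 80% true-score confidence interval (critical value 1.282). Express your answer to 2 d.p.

9.53

SEM = 13.800×√(1 − 0.710) ≈ 7.432
Margin = 1.282 × 7.432 ≈ 9.527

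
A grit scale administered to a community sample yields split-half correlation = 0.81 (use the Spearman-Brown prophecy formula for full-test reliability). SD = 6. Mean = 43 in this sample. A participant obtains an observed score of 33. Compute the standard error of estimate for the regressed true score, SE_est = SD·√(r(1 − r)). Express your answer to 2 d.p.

1.84

Full-length reliability (Spearman-Brown) = 2(0.81)/(1+0.81) ≈ 0.8950
SE_est = SD · √(r(1 − r)) = 6.0000 · √0.0940 ≈ 6.0000 · 0.3065 ≈ 1.8391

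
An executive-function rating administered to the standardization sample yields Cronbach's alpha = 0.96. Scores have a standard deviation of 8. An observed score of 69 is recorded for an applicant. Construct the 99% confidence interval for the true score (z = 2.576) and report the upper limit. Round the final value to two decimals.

73.12

The standard error of measurement is 8.0000·√(1 − 0.9600) ≈ 8.0000·0.2000 ≈ 1.6000.
Half-width = 2.576·1.6000 ≈ 4.1216
Upper limit = 69 + 4.1216 ≈ 73.1216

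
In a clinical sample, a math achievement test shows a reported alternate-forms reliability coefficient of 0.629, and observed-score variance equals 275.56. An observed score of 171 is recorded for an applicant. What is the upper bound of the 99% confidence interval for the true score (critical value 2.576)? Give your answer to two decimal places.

197.05

SD = √275.56 = 16.60000
SEM = 16.60000*√(1 − 0.62900) ≈ 10.11102
2.576 * SEM ≈ 26.04599
Upper bound: 171 + 26.04599 = 197.04599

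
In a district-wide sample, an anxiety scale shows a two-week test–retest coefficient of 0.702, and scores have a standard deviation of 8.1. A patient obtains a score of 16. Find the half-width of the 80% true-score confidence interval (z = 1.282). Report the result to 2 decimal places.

SEM = 8.10000×√(1 − 0.70200) ≃ 4.42174
1.282 × SEM ≃ 5.66867

5.67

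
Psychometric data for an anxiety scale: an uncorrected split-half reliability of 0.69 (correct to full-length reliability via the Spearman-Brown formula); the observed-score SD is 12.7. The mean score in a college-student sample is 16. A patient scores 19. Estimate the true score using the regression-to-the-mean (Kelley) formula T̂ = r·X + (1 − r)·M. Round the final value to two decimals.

Full-length reliability (Spearman-Brown) = 2(0.69)/(1+0.69) ≈ 0.817
T̂ = r·X + (1 − r)·M = 0.817·19 + 0.183·16 ≈ 15.515 + 2.935 ≈ 18.450

18.45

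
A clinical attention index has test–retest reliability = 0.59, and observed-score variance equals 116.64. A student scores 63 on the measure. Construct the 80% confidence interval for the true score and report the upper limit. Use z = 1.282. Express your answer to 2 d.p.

71.87

σ = 116.64^(1/2) = 10.8000
SEM = 10.8000 · √(1 − 0.5900) = 10.8000 · √0.4100 ≈ 10.8000 · 0.6403 ≈ 6.9154
Margin = 1.282 · 6.9154 ≈ 8.8655
Upper bound: 63 + 8.8655 = 71.8655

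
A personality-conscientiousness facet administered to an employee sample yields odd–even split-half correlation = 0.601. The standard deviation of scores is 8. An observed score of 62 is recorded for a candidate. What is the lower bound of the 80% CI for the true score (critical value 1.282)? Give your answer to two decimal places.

Spearman-Brown: r = 2(0.601) / (1 + 0.601) = 1.20200 / 1.60100 ≈ 0.75078
SEM = 8.00000 × √(1 − 0.75078) = 8.00000 × √0.24922 ≈ 8.00000 × 0.49922 ≈ 3.99375
Half-width = 1.282×3.99375 ≈ 5.11999
Lower bound: 62 − 5.11999 = 56.88001

56.88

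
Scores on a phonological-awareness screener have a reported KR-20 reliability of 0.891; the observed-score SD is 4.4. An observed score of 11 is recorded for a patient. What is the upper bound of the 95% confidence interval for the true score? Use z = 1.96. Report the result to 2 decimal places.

13.85

SEM = 4.400*√(1 − 0.891) ≈ 1.453
Half-width = 1.96*1.453 ≈ 2.847
Upper bound: 11 + 2.847 = 13.847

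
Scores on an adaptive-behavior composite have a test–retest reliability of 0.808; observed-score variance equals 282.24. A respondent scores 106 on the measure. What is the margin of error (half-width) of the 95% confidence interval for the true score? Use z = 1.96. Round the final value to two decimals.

14.43

SD = √282.24 ≈ 16.8000
The standard error of measurement is 16.8000×√(1 − 0.8080) ≈ 16.8000×0.4382 ≈ 7.3614.
Margin = 1.96 × 7.3614 ≈ 14.4283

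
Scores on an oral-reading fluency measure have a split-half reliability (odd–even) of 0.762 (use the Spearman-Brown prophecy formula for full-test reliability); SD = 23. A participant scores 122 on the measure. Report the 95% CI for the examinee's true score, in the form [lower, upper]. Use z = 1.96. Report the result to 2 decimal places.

r_full = 2·0.762 / (1 + 0.762) ≈ 0.86493
SEM = 23.00000 · √(1 − 0.86493) = 23.00000 · √0.13507 ≈ 23.00000 · 0.36752 ≈ 8.45305
Margin = 1.96 · 8.45305 ≈ 16.56798
95% CI: 122 ± 16.56798 = [105.43202, 138.56798]

[105.43, 138.57]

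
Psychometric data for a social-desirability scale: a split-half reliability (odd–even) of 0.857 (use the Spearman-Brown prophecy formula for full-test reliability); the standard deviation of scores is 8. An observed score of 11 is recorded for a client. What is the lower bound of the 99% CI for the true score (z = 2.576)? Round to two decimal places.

5.28

Spearman-Brown: r = 2(0.857) / (1 + 0.857) = 1.7140 / 1.8570 ≈ 0.9230
The standard error of measurement is 8.0000*√(1 − 0.9230) ≈ 8.0000*0.2775 ≈ 2.2200.
2.576 * SEM ≈ 5.7187
Lower limit = 11 − 5.7187 ≈ 5.2813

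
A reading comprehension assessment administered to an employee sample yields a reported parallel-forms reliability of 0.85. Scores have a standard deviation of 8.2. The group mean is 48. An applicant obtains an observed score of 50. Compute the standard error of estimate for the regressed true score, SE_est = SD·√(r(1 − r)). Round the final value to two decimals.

2.93

SE_est = SD · √(r(1 − r)) = 8.20000 · √0.12750 ≈ 8.20000 · 0.35707 ≈ 2.92799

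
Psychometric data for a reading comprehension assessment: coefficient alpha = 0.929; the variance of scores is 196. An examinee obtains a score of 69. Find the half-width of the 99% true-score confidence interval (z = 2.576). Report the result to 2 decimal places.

9.61

σ = 196^(1/2) = 14.000
SEM = 14.000·√(1 − 0.929) ≈ 3.730
Margin = 2.576 · 3.730 ≈ 9.610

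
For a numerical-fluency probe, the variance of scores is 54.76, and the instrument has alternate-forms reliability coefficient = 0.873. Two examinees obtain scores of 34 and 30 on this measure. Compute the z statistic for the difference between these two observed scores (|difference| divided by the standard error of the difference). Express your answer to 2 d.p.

1.07

SD = √54.76 ≈ 7.40000
SEM = 7.40000·√(1 − 0.87300) ≈ 2.63714
SE_diff = √2 · SEM ≈ 3.72948
z = |34 − 30| / 3.72948 = 4 / 3.72948 ≈ 1.07253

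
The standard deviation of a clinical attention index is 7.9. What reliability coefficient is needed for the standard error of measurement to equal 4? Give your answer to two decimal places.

Required reliability = 1 − (SEM/SD)² = 1 − 0.2564 ≃ 0.7436

0.74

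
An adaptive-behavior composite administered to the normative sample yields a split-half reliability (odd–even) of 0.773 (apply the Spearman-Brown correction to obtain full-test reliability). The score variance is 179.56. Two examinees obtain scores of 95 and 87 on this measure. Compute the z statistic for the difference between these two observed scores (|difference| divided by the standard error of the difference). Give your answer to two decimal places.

1.18

SD = √179.56 = 13.40000
Full-length reliability (Spearman-Brown) = 2(0.773)/(1+0.773) ≈ 0.87197
SEM = 13.40000·√(1 − 0.87197) ≈ 4.79472
SE_diff = SEM · √2 ≈ 4.79472 · 1.41421 ≈ 6.78076
z = 8 / 6.78076 ≈ 1.17981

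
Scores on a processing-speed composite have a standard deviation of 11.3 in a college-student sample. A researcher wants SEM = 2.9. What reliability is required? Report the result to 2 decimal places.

r = 1 − (2.90000/11.3)² ≈ 1 − 0.06586 ≈ 0.93414

0.93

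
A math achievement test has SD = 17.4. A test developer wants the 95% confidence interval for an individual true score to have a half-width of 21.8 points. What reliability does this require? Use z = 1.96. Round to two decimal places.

Required SEM = 21.8 / 1.96 ≈ 11.12245
r = 1 − (SEM / SD)² = 1 − (11.12245 / 17.4)² ≈ 1 − 0.40860 ≈ 0.59140

0.59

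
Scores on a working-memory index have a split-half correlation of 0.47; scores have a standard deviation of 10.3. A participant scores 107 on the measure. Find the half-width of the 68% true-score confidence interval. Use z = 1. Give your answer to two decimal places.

6.18

r_full = 2·0.47 / (1 + 0.47) ≃ 0.63946
SEM = 10.30000*√(1 − 0.63946) ≃ 6.18467
Half-width = 1*6.18467 ≃ 6.18467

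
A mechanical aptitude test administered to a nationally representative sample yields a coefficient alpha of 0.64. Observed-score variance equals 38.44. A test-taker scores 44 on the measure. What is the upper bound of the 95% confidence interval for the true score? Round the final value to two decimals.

SD = √38.44 = 6.2000
SEM = 6.2000 * √(1 − 0.6400) = 6.2000 * √0.3600 ≃ 6.2000 * 0.6000 ≃ 3.7200
Half-width = 1.96*3.7200 ≃ 7.2912
Upper bound: 44 + 7.2912 = 51.2912

51.29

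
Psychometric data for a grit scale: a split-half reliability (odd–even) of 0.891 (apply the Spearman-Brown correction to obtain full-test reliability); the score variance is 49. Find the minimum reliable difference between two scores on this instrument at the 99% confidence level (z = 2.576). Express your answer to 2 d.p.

SD = √49 ≈ 7.000
Full-length reliability (Spearman-Brown) = 2(0.891)/(1+0.891) ≈ 0.942
SEM = 7.000 × √(1 − 0.942) = 7.000 × √0.058 ≈ 7.000 × 0.240 ≈ 1.681
SE_diff = √2 × SEM ≈ 2.377
Smallest detectable difference = 2.576×2.377 ≈ 6.122

6.12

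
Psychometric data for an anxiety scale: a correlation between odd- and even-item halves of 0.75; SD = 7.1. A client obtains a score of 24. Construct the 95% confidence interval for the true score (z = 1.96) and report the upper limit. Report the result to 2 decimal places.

Spearman-Brown: r = 2(0.75) / (1 + 0.75) = 1.500 / 1.750 ≈ 0.857
SEM = 7.100 * √(1 − 0.857) = 7.100 * √0.143 ≈ 7.100 * 0.378 ≈ 2.684
Half-width = 1.96*2.684 ≈ 5.260
Upper limit = 24 + 5.260 ≈ 29.260

29.26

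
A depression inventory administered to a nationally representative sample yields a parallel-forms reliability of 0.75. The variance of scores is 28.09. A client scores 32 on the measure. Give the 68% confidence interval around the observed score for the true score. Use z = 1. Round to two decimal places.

[29.35, 34.65]

SD = √28.09 = 5.30000
SEM = 5.30000·√(1 − 0.75000) ≈ 2.65000
1 · SEM ≈ 2.65000
CI = 32 ± 2.65000 → [29.35000, 34.65000]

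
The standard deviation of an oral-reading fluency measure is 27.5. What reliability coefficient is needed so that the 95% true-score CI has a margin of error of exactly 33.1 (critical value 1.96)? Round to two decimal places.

0.62

SEM needed = half-width / z = 33.1/1.96 ≃ 16.88776
r = 1 − (SEM / SD)² = 1 − (16.88776 / 27.5)² ≃ 1 − 0.37712 ≃ 0.62288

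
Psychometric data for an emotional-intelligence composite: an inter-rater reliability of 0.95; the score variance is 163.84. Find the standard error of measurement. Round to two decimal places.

σ = 163.84^(1/2) = 12.800
The standard error of measurement is 12.800*√(1 − 0.950) ≃ 12.800*0.224 ≃ 2.862.

2.86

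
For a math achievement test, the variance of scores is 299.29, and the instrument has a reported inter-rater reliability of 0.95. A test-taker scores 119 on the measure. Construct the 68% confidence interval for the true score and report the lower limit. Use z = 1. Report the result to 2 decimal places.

115.13

σ = 299.29^(1/2) = 17.30000
SEM = 17.30000 × √(1 − 0.95000) = 17.30000 × √0.05000 ≈ 17.30000 × 0.22361 ≈ 3.86840
Margin = 1 × 3.86840 ≈ 3.86840
Lower limit = 119 − 3.86840 ≈ 115.13160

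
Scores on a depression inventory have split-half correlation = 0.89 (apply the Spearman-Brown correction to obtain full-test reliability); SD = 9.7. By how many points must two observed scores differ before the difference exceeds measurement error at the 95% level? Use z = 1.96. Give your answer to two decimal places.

Full-length reliability (Spearman-Brown) = 2(0.89)/(1+0.89) ≈ 0.9418
SEM = 9.7000·√(1 − 0.9418) ≈ 2.3401
SE_diff = SEM · √2 ≈ 2.3401 · 1.4142 ≈ 3.3094
Minimum reliable difference = 1.96 · SE_diff ≈ 1.96 · 3.3094 ≈ 6.4865

6.49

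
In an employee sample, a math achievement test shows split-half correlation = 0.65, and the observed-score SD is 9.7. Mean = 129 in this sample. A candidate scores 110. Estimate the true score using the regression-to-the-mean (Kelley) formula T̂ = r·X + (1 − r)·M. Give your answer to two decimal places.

114.03

Spearman-Brown: r = 2(0.65) / (1 + 0.65) = 1.3000 / 1.6500 ≈ 0.7879
Estimated true score = 0.7879*110 + (1 − 0.7879)*129 ≈ 114.0303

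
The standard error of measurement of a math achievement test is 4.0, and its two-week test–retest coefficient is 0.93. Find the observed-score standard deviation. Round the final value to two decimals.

SD = SEM / √(1 − r) = 4.0 / √0.070 ≃ 4.0 / 0.265 ≃ 15.119

15.12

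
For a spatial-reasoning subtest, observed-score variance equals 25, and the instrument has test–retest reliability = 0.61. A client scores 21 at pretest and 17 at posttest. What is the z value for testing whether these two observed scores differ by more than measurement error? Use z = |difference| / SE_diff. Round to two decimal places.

0.91

SD = √25 = 5.000
The standard error of measurement is 5.000·√(1 − 0.610) ≈ 5.000·0.624 ≈ 3.122.
SE_diff = √2 · SEM ≈ 4.416
z = |21 − 17| / 4.416 = 4 / 4.416 ≈ 0.906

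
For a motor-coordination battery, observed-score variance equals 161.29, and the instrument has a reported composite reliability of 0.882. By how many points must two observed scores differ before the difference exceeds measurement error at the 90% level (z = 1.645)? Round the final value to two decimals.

10.15

σ = 161.29^(1/2) = 12.7000
SEM = 12.7000 · √(1 − 0.8820) = 12.7000 · √0.1180 ≃ 12.7000 · 0.3435 ≃ 4.3626
SE_diff = √2 · SEM ≃ 6.1696
Smallest detectable difference = 1.645·6.1696 ≃ 10.1491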